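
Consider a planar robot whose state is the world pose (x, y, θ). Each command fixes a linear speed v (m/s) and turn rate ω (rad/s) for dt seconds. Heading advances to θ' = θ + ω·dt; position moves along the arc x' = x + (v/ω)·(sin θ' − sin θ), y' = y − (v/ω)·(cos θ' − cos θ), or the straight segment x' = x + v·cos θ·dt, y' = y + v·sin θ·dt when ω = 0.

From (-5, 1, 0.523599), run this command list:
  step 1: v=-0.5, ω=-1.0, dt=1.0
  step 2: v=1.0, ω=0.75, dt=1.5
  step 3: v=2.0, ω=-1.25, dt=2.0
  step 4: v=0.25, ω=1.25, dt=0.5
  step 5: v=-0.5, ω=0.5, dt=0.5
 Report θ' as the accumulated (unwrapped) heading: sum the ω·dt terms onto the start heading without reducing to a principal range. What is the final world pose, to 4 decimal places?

(-1.6674, -0.5077, -0.9764)

step 1: θ'=-0.4764 (R=0.5000) → pose (-5.4793, 0.9887, -0.4764)
step 2: θ'=0.6486 (R=1.3333) → pose (-4.0624, 1.1110, 0.6486)
step 3: θ'=-1.8514 (R=-1.6000) → pose (-1.5585, -0.6072, -1.8514)
step 4: θ'=-1.2264 (R=0.2000) → pose (-1.5546, -0.7301, -1.2264)
step 5: θ'=-0.9764 (R=-1.0000) → pose (-1.6674, -0.5077, -0.9764)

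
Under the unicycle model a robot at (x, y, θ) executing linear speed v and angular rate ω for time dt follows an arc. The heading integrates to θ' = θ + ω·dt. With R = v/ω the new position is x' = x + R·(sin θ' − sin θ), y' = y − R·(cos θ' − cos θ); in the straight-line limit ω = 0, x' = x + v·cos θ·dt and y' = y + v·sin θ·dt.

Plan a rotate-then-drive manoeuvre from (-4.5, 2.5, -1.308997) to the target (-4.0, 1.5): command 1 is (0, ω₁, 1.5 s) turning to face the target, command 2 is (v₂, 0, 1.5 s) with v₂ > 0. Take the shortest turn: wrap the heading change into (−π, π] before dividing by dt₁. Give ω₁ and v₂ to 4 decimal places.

heading to target = atan2(1.5−2.5, -4−-4.5) = -1.1071
Δθ = wrap(-1.1071 − -1.3090) = 0.2018; ω₁ = Δθ/dt₁ = 0.1346
distance = √((-4−-4.5)² + (1.5−2.5)²) = 1.1180; v₂ = distance/dt₂ = 0.7454

ω₁ = 0.1346, v₂ = 0.7454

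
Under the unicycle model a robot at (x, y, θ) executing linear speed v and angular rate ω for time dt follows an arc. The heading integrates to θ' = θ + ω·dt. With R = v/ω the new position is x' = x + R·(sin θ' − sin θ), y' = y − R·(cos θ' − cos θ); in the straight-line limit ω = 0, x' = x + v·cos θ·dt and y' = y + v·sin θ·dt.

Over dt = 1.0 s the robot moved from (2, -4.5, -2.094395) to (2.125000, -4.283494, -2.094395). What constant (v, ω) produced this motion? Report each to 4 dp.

v = -0.2500, ω = 0.0000

Δθ = -2.094395 − -2.094395 = 0.000000
ω = Δθ/dt = 0.000000/1.0 = 0.0000
ω = 0 → v = (Δx·cos θ + Δy·sin θ)/dt = -0.2500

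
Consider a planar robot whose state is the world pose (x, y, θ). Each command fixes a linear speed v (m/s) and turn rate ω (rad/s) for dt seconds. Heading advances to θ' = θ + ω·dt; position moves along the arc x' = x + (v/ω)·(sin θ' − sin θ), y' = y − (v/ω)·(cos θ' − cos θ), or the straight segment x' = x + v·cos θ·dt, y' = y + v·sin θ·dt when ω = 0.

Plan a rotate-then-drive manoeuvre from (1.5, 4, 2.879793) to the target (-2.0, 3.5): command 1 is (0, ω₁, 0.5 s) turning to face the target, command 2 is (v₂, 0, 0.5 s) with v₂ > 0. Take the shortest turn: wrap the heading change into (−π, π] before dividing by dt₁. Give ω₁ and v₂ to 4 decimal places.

ω₁ = 0.8074, v₂ = 7.0711

heading to target = atan2(3.5−4, -2−1.5) = -2.9997
Δθ = wrap(-2.9997 − 2.8798) = 0.4037; ω₁ = Δθ/dt₁ = 0.8074
distance = √((-2−1.5)² + (3.5−4)²) = 3.5355; v₂ = distance/dt₂ = 7.0711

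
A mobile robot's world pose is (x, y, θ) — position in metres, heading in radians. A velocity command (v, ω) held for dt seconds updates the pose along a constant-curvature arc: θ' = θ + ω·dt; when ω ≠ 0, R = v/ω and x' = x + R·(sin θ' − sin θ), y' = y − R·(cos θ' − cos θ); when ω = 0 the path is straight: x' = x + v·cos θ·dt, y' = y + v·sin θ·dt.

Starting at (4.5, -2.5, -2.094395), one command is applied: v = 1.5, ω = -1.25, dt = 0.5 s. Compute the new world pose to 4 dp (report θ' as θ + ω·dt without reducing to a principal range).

(3.9525, -2.9946, -2.7194)

θ' = -2.0944 + -1.25·0.5 = -2.7194
R = v/ω = 1.5/-1.25 = -1.2000
x' = 4.5 + -1.2000·(sin -2.7194 − sin -2.0944) = 3.9525
y' = -2.5 − -1.2000·(cos -2.7194 − cos -2.0944) = -2.9946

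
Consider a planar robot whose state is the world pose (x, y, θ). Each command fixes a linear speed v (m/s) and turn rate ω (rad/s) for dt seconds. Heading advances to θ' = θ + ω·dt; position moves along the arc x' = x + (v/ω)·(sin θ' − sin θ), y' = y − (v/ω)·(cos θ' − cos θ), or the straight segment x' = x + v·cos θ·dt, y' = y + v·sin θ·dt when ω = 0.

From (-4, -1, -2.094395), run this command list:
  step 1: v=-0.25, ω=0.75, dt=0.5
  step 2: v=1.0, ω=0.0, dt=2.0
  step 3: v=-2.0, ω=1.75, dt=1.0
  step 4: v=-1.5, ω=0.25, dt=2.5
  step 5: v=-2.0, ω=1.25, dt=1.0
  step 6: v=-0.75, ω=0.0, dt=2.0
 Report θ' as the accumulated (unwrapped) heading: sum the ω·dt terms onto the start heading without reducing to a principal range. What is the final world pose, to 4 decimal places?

(-8.9374, -6.0010, 1.9056)

step 1: θ'=-1.7194 (R=-0.3333) → pose (-3.9590, -0.8827, -1.7194)
step 2: θ'=-1.7194 (straight) → pose (-4.2551, -2.8606, -1.7194)
step 3: θ'=0.0306 (R=-1.1429) → pose (-5.4204, -1.5491, 0.0306)
step 4: θ'=0.6556 (R=-6.0000) → pose (-8.8946, -2.7902, 0.6556)
step 5: θ'=1.9056 (R=-1.6000) → pose (-9.4303, -4.5843, 1.9056)
step 6: θ'=1.9056 (straight) → pose (-8.9374, -6.0010, 1.9056)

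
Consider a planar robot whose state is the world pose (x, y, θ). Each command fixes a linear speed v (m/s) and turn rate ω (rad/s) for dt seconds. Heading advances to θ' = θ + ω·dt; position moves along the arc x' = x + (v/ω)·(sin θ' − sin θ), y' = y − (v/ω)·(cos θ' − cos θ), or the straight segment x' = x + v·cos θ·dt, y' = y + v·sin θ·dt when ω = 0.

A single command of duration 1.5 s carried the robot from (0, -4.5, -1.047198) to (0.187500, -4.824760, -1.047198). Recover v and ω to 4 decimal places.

v = 0.2500, ω = 0.0000

Δθ = -1.047198 − -1.047198 = 0.000000
ω = Δθ/dt = 0.000000/1.5 = 0.0000
ω = 0 → v = (Δx·cos θ + Δy·sin θ)/dt = 0.2500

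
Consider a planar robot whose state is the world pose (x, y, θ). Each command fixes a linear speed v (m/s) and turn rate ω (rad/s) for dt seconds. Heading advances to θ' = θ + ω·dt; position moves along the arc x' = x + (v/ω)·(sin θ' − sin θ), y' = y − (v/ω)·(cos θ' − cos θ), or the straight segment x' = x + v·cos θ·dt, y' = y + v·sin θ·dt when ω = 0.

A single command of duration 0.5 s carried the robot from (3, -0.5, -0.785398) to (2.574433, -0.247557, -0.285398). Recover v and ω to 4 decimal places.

v = -1.0000, ω = 1.0000

Δθ = -0.285398 − -0.785398 = 0.500000
ω = Δθ/dt = 0.500000/0.5 = 1.0000
R = Δx/(sin θ' − sin θ) = -1.0000
v = R·ω = -1.0000·1.0000 = -1.0000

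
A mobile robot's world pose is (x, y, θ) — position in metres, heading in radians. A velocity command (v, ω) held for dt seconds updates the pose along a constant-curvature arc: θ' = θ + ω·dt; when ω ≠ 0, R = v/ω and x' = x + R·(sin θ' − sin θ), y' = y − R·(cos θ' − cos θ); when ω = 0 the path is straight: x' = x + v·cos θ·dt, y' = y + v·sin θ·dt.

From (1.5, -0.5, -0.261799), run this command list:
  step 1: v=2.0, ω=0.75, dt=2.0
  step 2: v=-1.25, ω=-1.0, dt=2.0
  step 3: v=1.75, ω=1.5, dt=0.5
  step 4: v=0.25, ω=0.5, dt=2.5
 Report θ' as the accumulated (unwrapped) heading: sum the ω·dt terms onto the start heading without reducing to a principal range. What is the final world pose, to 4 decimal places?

step 1: θ'=1.2382 (R=2.6667) → pose (4.7107, 1.2051, 1.2382)
step 2: θ'=-0.7618 (R=1.2500) → pose (2.6664, 0.7088, -0.7618)
step 3: θ'=-0.0118 (R=1.1667) → pose (3.4579, 0.3864, -0.0118)
step 4: θ'=1.2382 (R=0.5000) → pose (3.9364, 0.7231, 1.2382)

(3.9364, 0.7231, 1.2382)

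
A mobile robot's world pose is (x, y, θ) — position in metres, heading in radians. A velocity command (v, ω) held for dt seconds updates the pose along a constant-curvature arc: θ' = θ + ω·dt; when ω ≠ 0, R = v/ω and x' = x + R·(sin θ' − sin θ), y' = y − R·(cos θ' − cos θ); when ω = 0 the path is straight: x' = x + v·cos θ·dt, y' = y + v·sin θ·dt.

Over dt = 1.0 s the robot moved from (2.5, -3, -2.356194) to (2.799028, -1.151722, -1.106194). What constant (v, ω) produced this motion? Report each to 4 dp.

v = -2.0000, ω = 1.2500

Δθ = -1.106194 − -2.356194 = 1.250000
ω = Δθ/dt = 1.250000/1.0 = 1.2500
R = −Δy/(cos θ' − cos θ) = -1.6000
v = R·ω = -1.6000·1.2500 = -2.0000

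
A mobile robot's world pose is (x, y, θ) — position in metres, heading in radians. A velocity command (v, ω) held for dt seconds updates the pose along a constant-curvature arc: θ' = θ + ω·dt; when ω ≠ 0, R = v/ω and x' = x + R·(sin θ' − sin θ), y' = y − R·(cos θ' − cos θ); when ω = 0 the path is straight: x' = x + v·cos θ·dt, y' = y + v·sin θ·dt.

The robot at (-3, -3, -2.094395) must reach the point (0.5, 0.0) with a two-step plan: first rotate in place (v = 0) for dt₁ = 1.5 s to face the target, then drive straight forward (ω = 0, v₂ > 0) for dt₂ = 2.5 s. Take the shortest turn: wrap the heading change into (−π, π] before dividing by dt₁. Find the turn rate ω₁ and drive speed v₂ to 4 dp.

ω₁ = 1.8687, v₂ = 1.8439

heading to target = atan2(0−-3, 0.5−-3) = 0.7086
Δθ = wrap(0.7086 − -2.0944) = 2.8030; ω₁ = Δθ/dt₁ = 1.8687
distance = √((0.5−-3)² + (0−-3)²) = 4.6098; v₂ = distance/dt₂ = 1.8439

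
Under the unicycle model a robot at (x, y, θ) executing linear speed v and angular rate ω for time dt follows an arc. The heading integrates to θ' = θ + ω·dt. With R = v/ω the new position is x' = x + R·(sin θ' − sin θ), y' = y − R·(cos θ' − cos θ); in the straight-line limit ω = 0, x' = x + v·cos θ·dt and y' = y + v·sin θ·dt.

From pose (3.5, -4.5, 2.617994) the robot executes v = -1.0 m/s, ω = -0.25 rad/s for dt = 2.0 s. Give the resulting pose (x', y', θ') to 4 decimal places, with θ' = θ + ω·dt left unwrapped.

(4.9159, -5.8829, 2.1180)

θ' = 2.6180 + -0.25·2.0 = 2.1180
R = v/ω = -1.0/-0.25 = 4.0000
x' = 3.5 + 4.0000·(sin 2.1180 − sin 2.6180) = 4.9159
y' = -4.5 − 4.0000·(cos 2.1180 − cos 2.6180) = -5.8829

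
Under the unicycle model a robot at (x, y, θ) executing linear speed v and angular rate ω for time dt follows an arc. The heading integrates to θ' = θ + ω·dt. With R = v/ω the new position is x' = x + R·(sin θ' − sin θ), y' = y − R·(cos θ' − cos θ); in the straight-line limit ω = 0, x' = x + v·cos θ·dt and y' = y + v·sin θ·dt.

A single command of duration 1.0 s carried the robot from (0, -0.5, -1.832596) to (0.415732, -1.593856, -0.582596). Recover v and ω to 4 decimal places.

Δθ = -0.582596 − -1.832596 = 1.250000
ω = Δθ/dt = 1.250000/1.0 = 1.2500
R = −Δy/(cos θ' − cos θ) = 1.0000
v = R·ω = 1.0000·1.2500 = 1.2500

v = 1.2500, ω = 1.2500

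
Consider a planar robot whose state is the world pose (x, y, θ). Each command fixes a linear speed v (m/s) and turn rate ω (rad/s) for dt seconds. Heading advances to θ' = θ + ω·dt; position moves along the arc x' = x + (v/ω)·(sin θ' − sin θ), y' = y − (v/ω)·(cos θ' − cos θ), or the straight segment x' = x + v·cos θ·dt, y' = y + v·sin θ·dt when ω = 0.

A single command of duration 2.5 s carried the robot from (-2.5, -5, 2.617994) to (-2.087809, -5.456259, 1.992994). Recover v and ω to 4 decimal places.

Δθ = 1.992994 − 2.617994 = -0.625000
ω = Δθ/dt = -0.625000/2.5 = -0.2500
R = −Δy/(cos θ' − cos θ) = 1.0000
v = R·ω = 1.0000·-0.2500 = -0.2500

v = -0.2500, ω = -0.2500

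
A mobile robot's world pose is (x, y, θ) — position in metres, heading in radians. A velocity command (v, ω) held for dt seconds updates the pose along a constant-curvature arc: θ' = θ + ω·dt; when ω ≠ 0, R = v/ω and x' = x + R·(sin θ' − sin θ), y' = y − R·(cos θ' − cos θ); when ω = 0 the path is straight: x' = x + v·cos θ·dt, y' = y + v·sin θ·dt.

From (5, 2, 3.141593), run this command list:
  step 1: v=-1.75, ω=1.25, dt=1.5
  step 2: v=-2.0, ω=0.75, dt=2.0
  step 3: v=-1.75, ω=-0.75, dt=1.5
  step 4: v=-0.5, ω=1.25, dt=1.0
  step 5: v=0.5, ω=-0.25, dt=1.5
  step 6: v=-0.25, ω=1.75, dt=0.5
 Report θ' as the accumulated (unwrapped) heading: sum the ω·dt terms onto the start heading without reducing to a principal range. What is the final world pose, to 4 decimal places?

step 1: θ'=5.0166 (R=-1.4000) → pose (6.3357, 3.8193, 5.0166)
step 2: θ'=6.5166 (R=-2.6667) → pose (3.1747, 5.6149, 6.5166)
step 3: θ'=5.3916 (R=2.3333) → pose (0.8195, 6.4193, 5.3916)
step 4: θ'=6.6416 (R=-0.4000) → pose (0.3680, 6.5426, 6.6416)
step 5: θ'=6.2666 (R=-2.0000) → pose (1.1027, 6.6694, 6.2666)
step 6: θ'=7.1416 (R=-0.1429) → pose (0.9922, 6.6199, 7.1416)

(0.9922, 6.6199, 7.1416)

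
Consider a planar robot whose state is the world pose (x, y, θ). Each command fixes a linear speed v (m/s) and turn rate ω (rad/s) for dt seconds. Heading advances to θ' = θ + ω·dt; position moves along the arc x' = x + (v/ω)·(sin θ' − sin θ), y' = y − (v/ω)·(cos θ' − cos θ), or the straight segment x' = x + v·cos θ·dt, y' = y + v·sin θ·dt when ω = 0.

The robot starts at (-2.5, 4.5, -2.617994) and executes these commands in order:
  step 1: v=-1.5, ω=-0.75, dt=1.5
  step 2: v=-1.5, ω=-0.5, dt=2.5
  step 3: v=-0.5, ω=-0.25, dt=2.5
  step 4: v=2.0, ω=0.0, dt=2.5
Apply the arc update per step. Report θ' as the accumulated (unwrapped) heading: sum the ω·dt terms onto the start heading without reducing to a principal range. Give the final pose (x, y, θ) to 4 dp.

step 1: θ'=-3.7430 (R=2.0000) → pose (-0.3684, 4.4170, -3.7430)
step 2: θ'=-4.9930 (R=3.0000) → pose (0.8169, 1.1126, -4.9930)
step 3: θ'=-5.6180 (R=2.0000) → pose (0.1295, 0.0929, -5.6180)
step 4: θ'=-5.6180 (straight) → pose (4.0635, 3.1789, -5.6180)

(4.0635, 3.1789, -5.6180)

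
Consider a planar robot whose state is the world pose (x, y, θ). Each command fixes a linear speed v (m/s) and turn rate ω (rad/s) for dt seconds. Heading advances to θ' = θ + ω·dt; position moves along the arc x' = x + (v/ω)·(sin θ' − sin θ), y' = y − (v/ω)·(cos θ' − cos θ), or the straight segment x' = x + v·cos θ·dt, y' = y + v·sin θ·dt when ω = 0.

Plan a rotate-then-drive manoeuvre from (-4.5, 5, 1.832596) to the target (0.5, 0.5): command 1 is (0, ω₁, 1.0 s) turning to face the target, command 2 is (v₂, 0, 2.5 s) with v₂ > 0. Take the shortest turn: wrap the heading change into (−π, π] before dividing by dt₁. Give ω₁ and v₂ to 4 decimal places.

ω₁ = -2.5654, v₂ = 2.6907

heading to target = atan2(0.5−5, 0.5−-4.5) = -0.7328
Δθ = wrap(-0.7328 − 1.8326) = -2.5654; ω₁ = Δθ/dt₁ = -2.5654
distance = √((0.5−-4.5)² + (0.5−5)²) = 6.7268; v₂ = distance/dt₂ = 2.6907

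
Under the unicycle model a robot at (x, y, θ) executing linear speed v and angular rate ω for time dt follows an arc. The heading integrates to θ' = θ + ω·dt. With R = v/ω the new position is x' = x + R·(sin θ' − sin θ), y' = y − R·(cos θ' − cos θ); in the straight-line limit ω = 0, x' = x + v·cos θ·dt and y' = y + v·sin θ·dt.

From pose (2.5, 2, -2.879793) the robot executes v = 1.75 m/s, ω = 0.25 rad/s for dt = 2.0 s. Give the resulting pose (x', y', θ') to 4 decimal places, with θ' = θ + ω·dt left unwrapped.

θ' = -2.8798 + 0.25·2.0 = -2.3798
R = v/ω = 1.75/0.25 = 7.0000
x' = 2.5 + 7.0000·(sin -2.3798 − sin -2.8798) = -0.5198
y' = 2 − 7.0000·(cos -2.3798 − cos -2.8798) = 0.3037

(-0.5198, 0.3037, -2.3798)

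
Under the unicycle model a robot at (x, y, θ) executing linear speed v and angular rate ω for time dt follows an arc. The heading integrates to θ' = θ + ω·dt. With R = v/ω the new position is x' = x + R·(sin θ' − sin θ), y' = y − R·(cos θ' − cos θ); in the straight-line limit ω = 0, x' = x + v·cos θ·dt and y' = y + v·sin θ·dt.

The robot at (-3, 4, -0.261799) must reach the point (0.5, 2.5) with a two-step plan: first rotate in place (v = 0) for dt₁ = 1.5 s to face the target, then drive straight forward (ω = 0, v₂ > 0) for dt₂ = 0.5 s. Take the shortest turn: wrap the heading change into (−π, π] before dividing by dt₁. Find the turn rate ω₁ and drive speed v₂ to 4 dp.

heading to target = atan2(2.5−4, 0.5−-3) = -0.4049
Δθ = wrap(-0.4049 − -0.2618) = -0.1431; ω₁ = Δθ/dt₁ = -0.0954
distance = √((0.5−-3)² + (2.5−4)²) = 3.8079; v₂ = distance/dt₂ = 7.6158

ω₁ = -0.0954, v₂ = 7.6158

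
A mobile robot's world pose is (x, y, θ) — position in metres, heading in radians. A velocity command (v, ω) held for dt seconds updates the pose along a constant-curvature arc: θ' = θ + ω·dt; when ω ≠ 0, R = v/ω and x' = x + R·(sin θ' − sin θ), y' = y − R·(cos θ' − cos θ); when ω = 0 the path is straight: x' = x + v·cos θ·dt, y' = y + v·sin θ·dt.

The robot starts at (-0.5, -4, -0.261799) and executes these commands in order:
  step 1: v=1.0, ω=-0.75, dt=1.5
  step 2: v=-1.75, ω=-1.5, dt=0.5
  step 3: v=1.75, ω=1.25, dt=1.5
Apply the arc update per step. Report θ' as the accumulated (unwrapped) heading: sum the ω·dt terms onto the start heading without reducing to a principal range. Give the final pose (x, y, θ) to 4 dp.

(1.4473, -6.3079, -0.2618)

step 1: θ'=-1.3868 (R=-1.3333) → pose (0.4657, -5.0440, -1.3868)
step 2: θ'=-2.1368 (R=1.1667) → pose (0.6280, -4.2049, -2.1368)
step 3: θ'=-0.2618 (R=1.4000) → pose (1.4473, -6.3079, -0.2618)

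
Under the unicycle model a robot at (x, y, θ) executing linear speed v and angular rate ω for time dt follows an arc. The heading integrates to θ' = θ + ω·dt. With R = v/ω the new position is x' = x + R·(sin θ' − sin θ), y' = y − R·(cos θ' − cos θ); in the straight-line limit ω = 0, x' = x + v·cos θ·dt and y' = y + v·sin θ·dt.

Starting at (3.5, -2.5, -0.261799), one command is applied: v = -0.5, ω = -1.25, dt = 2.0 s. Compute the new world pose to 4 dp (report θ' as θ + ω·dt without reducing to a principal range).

(3.4552, -1.7421, -2.7618)

θ' = -0.2618 + -1.25·2.0 = -2.7618
R = v/ω = -0.5/-1.25 = 0.4000
x' = 3.5 + 0.4000·(sin -2.7618 − sin -0.2618) = 3.4552
y' = -2.5 − 0.4000·(cos -2.7618 − cos -0.2618) = -1.7421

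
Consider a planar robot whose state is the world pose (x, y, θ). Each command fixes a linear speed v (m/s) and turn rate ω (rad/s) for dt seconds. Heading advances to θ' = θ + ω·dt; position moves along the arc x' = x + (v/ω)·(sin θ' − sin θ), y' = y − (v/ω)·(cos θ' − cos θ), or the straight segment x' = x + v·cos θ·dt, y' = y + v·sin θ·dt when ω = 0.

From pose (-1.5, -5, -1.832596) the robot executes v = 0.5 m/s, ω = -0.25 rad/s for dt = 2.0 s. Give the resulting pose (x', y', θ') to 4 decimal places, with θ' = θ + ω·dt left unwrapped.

θ' = -1.8326 + -0.25·2.0 = -2.3326
R = v/ω = 0.5/-0.25 = -2.0000
x' = -1.5 + -2.0000·(sin -2.3326 − sin -1.8326) = -1.9847
y' = -5 − -2.0000·(cos -2.3326 − cos -1.8326) = -5.8628

(-1.9847, -5.8628, -2.3326)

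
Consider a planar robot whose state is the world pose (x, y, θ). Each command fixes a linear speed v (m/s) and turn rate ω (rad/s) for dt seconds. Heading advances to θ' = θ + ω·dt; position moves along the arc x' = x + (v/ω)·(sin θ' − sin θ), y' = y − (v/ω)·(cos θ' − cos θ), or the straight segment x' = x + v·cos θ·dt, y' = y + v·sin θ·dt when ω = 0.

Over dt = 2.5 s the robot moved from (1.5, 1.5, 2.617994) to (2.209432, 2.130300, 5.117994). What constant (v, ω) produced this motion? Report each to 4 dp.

v = -0.5000, ω = 1.0000

Δθ = 5.117994 − 2.617994 = 2.500000
ω = Δθ/dt = 2.500000/2.5 = 1.0000
R = Δx/(sin θ' − sin θ) = -0.5000
v = R·ω = -0.5000·1.0000 = -0.5000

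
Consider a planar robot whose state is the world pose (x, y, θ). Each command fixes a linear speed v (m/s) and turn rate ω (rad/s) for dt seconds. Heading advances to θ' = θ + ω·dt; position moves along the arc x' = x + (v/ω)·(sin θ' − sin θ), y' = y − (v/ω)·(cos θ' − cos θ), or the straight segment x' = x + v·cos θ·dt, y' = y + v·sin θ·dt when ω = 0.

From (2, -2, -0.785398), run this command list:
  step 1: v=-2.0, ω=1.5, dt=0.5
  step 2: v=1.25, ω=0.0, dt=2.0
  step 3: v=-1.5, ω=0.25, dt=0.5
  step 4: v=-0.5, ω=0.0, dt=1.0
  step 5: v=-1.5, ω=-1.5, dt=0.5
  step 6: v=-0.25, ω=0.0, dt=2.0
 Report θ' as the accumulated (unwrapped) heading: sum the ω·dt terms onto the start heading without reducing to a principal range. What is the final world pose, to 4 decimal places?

(1.2578, -1.2509, -0.6604)

step 1: θ'=-0.0354 (R=-1.3333) → pose (1.1044, -1.6103, -0.0354)
step 2: θ'=-0.0354 (straight) → pose (3.6028, -1.6988, -0.0354)
step 3: θ'=0.0896 (R=-6.0000) → pose (2.8536, -1.7191, 0.0896)
step 4: θ'=0.0896 (straight) → pose (2.3556, -1.7638, 0.0896)
step 5: θ'=-0.6604 (R=1.0000) → pose (1.6527, -1.5576, -0.6604)
step 6: θ'=-0.6604 (straight) → pose (1.2578, -1.2509, -0.6604)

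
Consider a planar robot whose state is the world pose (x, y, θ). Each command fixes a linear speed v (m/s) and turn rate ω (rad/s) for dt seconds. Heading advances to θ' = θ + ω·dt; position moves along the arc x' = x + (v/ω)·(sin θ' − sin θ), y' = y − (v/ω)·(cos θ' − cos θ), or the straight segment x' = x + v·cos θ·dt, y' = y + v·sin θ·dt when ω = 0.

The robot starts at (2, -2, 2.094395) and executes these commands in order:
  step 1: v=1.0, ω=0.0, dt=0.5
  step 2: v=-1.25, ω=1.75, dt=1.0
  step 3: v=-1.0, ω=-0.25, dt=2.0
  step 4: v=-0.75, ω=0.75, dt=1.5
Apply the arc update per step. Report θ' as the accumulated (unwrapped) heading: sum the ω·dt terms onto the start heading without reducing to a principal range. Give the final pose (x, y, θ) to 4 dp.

step 1: θ'=2.0944 (straight) → pose (1.7500, -1.5670, 2.0944)
step 2: θ'=3.8444 (R=-0.7143) → pose (2.8303, -1.7549, 3.8444)
step 3: θ'=3.3444 (R=4.0000) → pose (4.6100, -0.8890, 3.3444)
step 4: θ'=4.4694 (R=-1.0000) → pose (5.3793, -0.1501, 4.4694)

(5.3793, -0.1501, 4.4694)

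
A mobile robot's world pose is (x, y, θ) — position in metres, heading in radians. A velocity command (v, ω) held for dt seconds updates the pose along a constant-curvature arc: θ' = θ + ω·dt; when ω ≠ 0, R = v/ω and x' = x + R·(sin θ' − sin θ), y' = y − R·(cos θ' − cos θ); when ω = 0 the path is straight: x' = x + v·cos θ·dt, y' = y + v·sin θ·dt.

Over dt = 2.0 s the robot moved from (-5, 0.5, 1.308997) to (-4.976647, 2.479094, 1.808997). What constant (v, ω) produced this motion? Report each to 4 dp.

Δθ = 1.808997 − 1.308997 = 0.500000
ω = Δθ/dt = 0.500000/2.0 = 0.2500
R = −Δy/(cos θ' − cos θ) = 4.0000
v = R·ω = 4.0000·0.2500 = 1.0000

v = 1.0000, ω = 0.2500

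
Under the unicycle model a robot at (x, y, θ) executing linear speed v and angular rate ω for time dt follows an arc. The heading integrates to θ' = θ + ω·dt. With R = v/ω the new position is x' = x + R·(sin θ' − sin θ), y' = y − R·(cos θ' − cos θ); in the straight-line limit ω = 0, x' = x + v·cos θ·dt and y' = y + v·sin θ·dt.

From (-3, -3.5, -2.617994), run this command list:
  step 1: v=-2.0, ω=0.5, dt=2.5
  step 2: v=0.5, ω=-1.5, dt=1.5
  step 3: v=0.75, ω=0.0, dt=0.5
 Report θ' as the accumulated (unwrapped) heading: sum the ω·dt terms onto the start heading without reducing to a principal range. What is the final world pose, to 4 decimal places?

step 1: θ'=-1.3680 (R=-4.0000) → pose (-1.0820, 0.7698, -1.3680)
step 2: θ'=-3.6180 (R=-0.3333) → pose (-1.5613, 0.4064, -3.6180)
step 3: θ'=-3.6180 (straight) → pose (-1.8946, 0.5784, -3.6180)

(-1.8946, 0.5784, -3.6180)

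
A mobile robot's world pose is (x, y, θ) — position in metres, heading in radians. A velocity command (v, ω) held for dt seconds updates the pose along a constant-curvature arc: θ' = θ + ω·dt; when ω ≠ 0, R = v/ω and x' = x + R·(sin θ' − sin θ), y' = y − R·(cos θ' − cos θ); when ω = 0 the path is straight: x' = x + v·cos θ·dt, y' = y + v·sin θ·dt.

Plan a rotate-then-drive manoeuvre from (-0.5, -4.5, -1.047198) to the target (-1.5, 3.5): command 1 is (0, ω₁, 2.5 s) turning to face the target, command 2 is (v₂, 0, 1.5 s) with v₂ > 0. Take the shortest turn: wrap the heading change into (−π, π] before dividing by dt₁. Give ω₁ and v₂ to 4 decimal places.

heading to target = atan2(3.5−-4.5, -1.5−-0.5) = 1.6952
Δθ = wrap(1.6952 − -1.0472) = 2.7423; ω₁ = Δθ/dt₁ = 1.0969
distance = √((-1.5−-0.5)² + (3.5−-4.5)²) = 8.0623; v₂ = distance/dt₂ = 5.3748

ω₁ = 1.0969, v₂ = 5.3748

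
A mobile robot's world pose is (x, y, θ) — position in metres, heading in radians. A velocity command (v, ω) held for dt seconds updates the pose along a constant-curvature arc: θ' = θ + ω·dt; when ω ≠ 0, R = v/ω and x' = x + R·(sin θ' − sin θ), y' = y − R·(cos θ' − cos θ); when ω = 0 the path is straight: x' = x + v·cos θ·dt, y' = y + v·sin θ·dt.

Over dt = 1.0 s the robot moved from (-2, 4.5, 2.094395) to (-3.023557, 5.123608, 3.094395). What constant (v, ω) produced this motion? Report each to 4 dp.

Δθ = 3.094395 − 2.094395 = 1.000000
ω = Δθ/dt = 1.000000/1.0 = 1.0000
R = Δx/(sin θ' − sin θ) = 1.2500
v = R·ω = 1.2500·1.0000 = 1.2500

v = 1.2500, ω = 1.0000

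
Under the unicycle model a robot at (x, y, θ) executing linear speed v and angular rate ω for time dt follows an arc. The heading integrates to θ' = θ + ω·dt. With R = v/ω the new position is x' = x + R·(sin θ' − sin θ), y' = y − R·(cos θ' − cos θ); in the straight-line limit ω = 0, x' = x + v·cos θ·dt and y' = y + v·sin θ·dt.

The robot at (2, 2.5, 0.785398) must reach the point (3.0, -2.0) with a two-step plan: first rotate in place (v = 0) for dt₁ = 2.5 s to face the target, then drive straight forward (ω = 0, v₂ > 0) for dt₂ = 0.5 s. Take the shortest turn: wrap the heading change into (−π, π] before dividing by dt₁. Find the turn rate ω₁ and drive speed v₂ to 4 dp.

heading to target = atan2(-2−2.5, 3−2) = -1.3521
Δθ = wrap(-1.3521 − 0.7854) = -2.1375; ω₁ = Δθ/dt₁ = -0.8550
distance = √((3−2)² + (-2−2.5)²) = 4.6098; v₂ = distance/dt₂ = 9.2195

ω₁ = -0.8550, v₂ = 9.2195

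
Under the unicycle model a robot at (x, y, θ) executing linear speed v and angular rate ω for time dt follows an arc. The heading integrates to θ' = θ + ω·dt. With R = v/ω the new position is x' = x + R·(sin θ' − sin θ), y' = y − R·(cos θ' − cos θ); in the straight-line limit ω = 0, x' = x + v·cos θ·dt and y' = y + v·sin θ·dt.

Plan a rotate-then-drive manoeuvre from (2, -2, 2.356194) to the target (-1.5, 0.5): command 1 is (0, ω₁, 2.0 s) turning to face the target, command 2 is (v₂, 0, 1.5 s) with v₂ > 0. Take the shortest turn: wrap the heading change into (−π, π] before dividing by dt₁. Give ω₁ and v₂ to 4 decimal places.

heading to target = atan2(0.5−-2, -1.5−2) = 2.5213
Δθ = wrap(2.5213 − 2.3562) = 0.1651; ω₁ = Δθ/dt₁ = 0.0826
distance = √((-1.5−2)² + (0.5−-2)²) = 4.3012; v₂ = distance/dt₂ = 2.8674

ω₁ = 0.0826, v₂ = 2.8674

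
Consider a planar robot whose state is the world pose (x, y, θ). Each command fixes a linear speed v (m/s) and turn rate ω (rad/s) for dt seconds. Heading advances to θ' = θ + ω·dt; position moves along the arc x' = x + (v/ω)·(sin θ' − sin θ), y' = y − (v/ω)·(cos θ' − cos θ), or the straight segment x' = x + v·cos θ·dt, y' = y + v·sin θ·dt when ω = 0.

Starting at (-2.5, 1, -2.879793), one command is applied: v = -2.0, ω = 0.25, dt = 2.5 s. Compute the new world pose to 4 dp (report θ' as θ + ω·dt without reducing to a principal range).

θ' = -2.8798 + 0.25·2.5 = -2.2548
R = v/ω = -2.0/0.25 = -8.0000
x' = -2.5 + -8.0000·(sin -2.2548 − sin -2.8798) = 1.6299
y' = 1 − -8.0000·(cos -2.2548 − cos -2.8798) = 3.6722

(1.6299, 3.6722, -2.2548)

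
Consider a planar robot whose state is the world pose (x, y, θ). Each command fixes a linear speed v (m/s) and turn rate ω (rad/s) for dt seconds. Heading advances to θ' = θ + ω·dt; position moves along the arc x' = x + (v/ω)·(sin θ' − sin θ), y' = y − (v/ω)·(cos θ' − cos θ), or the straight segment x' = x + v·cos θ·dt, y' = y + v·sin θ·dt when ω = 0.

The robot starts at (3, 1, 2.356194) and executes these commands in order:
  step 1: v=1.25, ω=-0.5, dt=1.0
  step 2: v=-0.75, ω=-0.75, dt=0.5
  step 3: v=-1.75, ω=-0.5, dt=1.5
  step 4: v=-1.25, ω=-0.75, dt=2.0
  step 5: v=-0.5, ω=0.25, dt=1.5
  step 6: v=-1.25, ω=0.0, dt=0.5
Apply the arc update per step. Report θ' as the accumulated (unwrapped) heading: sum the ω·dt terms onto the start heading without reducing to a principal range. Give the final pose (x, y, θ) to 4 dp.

step 1: θ'=1.8562 (R=-2.5000) → pose (2.3689, 2.0639, 1.8562)
step 2: θ'=1.4812 (R=1.0000) → pose (2.4053, 1.6929, 1.4812)
step 3: θ'=0.7312 (R=3.5000) → pose (1.2565, -0.5992, 0.7312)
step 4: θ'=-0.7688 (R=1.6667) → pose (-1.0152, -0.5565, -0.7688)
step 5: θ'=-0.3938 (R=-2.0000) → pose (-1.6383, -0.1471, -0.3938)
step 6: θ'=-0.3938 (straight) → pose (-2.2155, 0.0927, -0.3938)

(-2.2155, 0.0927, -0.3938)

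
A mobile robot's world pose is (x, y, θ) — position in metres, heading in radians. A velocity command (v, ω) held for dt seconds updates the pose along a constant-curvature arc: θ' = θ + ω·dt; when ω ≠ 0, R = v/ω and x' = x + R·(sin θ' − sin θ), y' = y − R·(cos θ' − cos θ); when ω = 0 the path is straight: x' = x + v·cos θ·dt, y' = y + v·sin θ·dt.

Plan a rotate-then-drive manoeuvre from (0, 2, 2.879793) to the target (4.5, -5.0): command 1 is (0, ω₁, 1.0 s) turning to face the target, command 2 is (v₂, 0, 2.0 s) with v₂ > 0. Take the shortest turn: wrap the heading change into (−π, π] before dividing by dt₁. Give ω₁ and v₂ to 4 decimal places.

ω₁ = 2.4039, v₂ = 4.1608

heading to target = atan2(-5−2, 4.5−0) = -0.9995
Δθ = wrap(-0.9995 − 2.8798) = 2.4039; ω₁ = Δθ/dt₁ = 2.4039
distance = √((4.5−0)² + (-5−2)²) = 8.3217; v₂ = distance/dt₂ = 4.1608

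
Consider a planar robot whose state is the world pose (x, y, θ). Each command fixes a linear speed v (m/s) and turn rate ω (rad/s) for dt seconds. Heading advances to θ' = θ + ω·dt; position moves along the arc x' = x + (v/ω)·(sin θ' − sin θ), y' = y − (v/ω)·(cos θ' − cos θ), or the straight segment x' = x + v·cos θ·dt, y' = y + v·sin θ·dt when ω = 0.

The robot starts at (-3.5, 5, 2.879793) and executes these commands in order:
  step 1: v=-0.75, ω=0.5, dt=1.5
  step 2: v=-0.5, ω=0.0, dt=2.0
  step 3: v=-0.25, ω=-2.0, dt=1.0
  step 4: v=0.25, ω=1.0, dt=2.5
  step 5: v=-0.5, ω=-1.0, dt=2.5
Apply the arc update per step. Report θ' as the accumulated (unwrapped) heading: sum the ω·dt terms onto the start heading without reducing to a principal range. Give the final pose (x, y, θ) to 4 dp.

(-0.8833, 5.3673, 1.6298)

step 1: θ'=3.6298 (R=-1.5000) → pose (-2.4082, 5.1241, 3.6298)
step 2: θ'=3.6298 (straight) → pose (-1.5250, 5.5932, 3.6298)
step 3: θ'=1.6298 (R=0.1250) → pose (-1.3416, 5.4901, 1.6298)
step 4: θ'=4.1298 (R=0.2500) → pose (-1.7999, 5.6129, 4.1298)
step 5: θ'=1.6298 (R=0.5000) → pose (-0.8833, 5.3673, 1.6298)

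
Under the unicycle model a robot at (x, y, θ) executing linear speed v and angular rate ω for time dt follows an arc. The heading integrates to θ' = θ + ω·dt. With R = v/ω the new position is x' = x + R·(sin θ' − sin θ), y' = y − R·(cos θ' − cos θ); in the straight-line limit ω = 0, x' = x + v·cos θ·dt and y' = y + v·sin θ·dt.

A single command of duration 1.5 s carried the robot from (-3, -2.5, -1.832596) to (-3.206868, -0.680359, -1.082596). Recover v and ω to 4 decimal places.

Δθ = -1.082596 − -1.832596 = 0.750000
ω = Δθ/dt = 0.750000/1.5 = 0.5000
R = −Δy/(cos θ' − cos θ) = -2.5000
v = R·ω = -2.5000·0.5000 = -1.2500

v = -1.2500, ω = 0.5000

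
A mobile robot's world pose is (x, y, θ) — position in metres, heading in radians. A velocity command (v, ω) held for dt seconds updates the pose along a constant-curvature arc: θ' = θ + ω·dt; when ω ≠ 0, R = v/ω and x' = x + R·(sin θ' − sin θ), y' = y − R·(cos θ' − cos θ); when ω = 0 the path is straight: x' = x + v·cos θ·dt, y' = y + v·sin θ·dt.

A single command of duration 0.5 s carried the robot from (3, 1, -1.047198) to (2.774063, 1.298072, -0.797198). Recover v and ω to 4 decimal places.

v = -0.7500, ω = 0.5000

Δθ = -0.797198 − -1.047198 = 0.250000
ω = Δθ/dt = 0.250000/0.5 = 0.5000
R = −Δy/(cos θ' − cos θ) = -1.5000
v = R·ω = -1.5000·0.5000 = -0.7500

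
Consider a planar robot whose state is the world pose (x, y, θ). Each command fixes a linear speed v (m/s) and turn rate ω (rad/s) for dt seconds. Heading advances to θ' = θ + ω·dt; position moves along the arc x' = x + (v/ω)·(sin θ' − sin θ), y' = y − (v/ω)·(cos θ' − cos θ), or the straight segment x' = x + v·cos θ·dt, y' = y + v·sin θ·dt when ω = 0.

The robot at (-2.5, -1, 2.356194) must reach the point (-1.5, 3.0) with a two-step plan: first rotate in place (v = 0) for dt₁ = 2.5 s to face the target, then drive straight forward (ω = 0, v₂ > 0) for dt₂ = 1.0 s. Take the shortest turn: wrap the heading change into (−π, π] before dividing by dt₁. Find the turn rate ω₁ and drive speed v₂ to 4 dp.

ω₁ = -0.4122, v₂ = 4.1231

heading to target = atan2(3−-1, -1.5−-2.5) = 1.3258
Δθ = wrap(1.3258 − 2.3562) = -1.0304; ω₁ = Δθ/dt₁ = -0.4122
distance = √((-1.5−-2.5)² + (3−-1)²) = 4.1231; v₂ = distance/dt₂ = 4.1231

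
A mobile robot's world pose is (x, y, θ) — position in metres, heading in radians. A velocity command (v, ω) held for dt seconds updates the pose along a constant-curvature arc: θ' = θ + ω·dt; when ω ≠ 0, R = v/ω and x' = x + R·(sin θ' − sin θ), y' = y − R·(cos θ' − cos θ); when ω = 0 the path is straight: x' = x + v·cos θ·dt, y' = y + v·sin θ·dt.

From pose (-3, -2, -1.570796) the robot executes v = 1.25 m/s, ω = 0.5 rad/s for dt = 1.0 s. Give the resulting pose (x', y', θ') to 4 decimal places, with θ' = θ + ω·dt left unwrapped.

(-2.6940, -3.1986, -1.0708)

θ' = -1.5708 + 0.5·1.0 = -1.0708
R = v/ω = 1.25/0.5 = 2.5000
x' = -3 + 2.5000·(sin -1.0708 − sin -1.5708) = -2.6940
y' = -2 − 2.5000·(cos -1.0708 − cos -1.5708) = -3.1986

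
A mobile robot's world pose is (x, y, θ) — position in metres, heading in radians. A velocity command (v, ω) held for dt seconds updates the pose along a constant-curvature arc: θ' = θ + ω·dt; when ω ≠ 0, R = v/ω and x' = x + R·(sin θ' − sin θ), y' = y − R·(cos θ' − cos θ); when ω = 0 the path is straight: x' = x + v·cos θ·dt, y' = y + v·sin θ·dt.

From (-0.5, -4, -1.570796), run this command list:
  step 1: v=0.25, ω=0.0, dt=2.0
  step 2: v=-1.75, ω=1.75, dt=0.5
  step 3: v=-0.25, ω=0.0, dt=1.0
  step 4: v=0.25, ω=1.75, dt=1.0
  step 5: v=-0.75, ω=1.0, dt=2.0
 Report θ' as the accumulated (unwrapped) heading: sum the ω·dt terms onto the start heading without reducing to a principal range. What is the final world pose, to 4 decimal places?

step 1: θ'=-1.5708 (straight) → pose (-0.5000, -4.5000, -1.5708)
step 2: θ'=-0.6958 (R=-1.0000) → pose (-0.8590, -3.7325, -0.6958)
step 3: θ'=-0.6958 (straight) → pose (-1.0509, -3.5722, -0.6958)
step 4: θ'=1.0542 (R=0.1429) → pose (-0.8351, -3.5331, 1.0542)
step 5: θ'=3.0542 (R=-0.7500) → pose (-0.2484, -4.6507, 3.0542)

(-0.2484, -4.6507, 3.0542)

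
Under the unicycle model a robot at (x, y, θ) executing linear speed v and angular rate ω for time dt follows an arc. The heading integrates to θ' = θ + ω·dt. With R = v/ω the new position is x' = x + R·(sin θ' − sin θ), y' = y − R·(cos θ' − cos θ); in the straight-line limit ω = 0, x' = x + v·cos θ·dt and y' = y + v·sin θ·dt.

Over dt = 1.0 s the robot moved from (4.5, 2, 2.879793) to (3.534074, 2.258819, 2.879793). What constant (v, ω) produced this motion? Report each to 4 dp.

Δθ = 2.879793 − 2.879793 = 0.000000
ω = Δθ/dt = 0.000000/1.0 = 0.0000
ω = 0 → v = (Δx·cos θ + Δy·sin θ)/dt = 1.0000

v = 1.0000, ω = 0.0000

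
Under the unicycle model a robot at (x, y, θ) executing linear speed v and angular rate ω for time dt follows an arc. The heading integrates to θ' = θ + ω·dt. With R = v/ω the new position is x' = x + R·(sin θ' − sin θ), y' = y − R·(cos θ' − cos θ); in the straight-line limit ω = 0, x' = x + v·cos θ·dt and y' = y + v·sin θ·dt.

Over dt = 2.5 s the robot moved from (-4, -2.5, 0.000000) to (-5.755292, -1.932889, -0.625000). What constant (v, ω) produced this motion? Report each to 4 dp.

Δθ = -0.625000 − 0.000000 = -0.625000
ω = Δθ/dt = -0.625000/2.5 = -0.2500
R = Δx/(sin θ' − sin θ) = 3.0000
v = R·ω = 3.0000·-0.2500 = -0.7500

v = -0.7500, ω = -0.2500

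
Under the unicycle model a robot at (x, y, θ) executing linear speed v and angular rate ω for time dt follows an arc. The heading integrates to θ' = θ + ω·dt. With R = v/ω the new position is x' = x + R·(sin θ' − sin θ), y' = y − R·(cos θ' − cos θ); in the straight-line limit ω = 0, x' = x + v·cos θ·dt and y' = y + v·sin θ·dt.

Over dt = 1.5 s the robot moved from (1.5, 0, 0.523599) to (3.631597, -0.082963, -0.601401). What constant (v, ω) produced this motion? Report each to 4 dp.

v = 1.5000, ω = -0.7500

Δθ = -0.601401 − 0.523599 = -1.125000
ω = Δθ/dt = -1.125000/1.5 = -0.7500
R = Δx/(sin θ' − sin θ) = -2.0000
v = R·ω = -2.0000·-0.7500 = 1.5000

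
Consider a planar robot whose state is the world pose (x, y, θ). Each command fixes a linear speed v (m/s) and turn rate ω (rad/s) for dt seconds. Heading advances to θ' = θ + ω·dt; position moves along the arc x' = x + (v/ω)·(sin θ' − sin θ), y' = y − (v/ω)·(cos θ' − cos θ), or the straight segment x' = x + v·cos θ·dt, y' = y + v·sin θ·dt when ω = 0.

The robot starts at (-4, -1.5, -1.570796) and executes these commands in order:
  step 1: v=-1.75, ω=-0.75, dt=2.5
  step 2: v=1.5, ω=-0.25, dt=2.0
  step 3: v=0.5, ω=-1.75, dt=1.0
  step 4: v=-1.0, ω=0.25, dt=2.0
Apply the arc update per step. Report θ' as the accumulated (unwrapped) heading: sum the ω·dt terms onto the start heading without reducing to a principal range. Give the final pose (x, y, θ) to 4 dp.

step 1: θ'=-3.4458 (R=2.3333) → pose (-0.9678, 0.7262, -3.4458)
step 2: θ'=-3.9458 (R=-6.0000) → pose (-3.4922, 2.2886, -3.9458)
step 3: θ'=-5.6958 (R=-0.2857) → pose (-3.4448, 2.7246, -5.6958)
step 4: θ'=-5.1958 (R=-4.0000) → pose (-4.7697, 1.2543, -5.1958)

(-4.7697, 1.2543, -5.1958)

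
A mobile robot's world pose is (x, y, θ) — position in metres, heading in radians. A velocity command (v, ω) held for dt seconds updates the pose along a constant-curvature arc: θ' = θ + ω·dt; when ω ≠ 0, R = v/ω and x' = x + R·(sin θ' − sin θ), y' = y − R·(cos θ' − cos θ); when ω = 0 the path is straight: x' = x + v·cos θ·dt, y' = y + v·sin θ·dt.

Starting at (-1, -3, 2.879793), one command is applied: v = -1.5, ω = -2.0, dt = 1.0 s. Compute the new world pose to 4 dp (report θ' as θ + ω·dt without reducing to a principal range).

(-0.6162, -4.2024, 0.8798)

θ' = 2.8798 + -2.0·1.0 = 0.8798
R = v/ω = -1.5/-2.0 = 0.7500
x' = -1 + 0.7500·(sin 0.8798 − sin 2.8798) = -0.6162
y' = -3 − 0.7500·(cos 0.8798 − cos 2.8798) = -4.2024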